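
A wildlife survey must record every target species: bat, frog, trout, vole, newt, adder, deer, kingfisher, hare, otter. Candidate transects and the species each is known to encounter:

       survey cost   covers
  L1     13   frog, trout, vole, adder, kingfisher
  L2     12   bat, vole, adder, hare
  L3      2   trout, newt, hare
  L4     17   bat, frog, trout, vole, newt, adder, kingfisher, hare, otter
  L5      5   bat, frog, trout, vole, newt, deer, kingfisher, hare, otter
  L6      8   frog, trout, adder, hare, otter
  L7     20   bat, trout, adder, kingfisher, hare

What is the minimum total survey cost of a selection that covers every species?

L5, L6 cover every species at survey cost 5 + 8 = 13.
Any cover uses at least 2 transects; among all covering selections none totals below 13.

13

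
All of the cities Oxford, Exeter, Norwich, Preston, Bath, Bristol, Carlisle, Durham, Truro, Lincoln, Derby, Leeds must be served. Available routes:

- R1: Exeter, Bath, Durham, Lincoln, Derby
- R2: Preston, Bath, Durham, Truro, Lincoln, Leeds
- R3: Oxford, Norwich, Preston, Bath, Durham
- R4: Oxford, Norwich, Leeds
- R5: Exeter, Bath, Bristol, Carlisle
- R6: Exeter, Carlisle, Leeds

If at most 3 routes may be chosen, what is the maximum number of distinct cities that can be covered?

11

Choosing R2, R3, R5 covers {Oxford, Exeter, Norwich, Preston, Bath, Bristol, Carlisle, Durham, Truro, Lincoln, Leeds} — 11 cities.
No choice of 3 routes does better; here Derby is left uncovered.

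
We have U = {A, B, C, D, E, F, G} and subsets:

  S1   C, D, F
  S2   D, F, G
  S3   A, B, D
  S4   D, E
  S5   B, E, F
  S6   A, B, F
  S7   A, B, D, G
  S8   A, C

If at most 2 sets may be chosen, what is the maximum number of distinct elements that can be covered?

6

Choosing S1, S7 covers {A, B, C, D, F, G} — 6 elements.
No choice of 2 sets does better; here E is left uncovered.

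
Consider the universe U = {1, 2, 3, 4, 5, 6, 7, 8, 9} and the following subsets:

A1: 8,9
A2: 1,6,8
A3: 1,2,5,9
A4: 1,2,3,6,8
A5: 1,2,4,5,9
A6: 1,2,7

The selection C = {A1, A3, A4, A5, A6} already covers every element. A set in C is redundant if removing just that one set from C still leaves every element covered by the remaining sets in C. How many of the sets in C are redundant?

Drop A1: the rest still cover every element — redundant.
Drop A3: the rest still cover every element — redundant.
Drop A4: 3, 6 uncovered — not redundant.
Drop A5: 4 uncovered — not redundant.
Drop A6: 7 uncovered — not redundant.
2 redundant: A1, A3.

2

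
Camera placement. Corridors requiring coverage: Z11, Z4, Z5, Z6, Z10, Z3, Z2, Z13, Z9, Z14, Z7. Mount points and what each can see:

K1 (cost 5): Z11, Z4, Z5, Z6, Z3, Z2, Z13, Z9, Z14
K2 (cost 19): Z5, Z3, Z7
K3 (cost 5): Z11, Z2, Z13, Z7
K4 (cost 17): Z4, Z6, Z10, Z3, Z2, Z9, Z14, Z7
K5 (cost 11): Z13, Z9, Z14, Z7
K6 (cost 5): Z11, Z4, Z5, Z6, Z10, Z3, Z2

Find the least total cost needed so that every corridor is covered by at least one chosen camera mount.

15

K1, K3, K6 cover every corridor at cost 5 + 5 + 5 = 15.
Any cover uses at least 2 camera mounts; among all covering selections none totals below 15.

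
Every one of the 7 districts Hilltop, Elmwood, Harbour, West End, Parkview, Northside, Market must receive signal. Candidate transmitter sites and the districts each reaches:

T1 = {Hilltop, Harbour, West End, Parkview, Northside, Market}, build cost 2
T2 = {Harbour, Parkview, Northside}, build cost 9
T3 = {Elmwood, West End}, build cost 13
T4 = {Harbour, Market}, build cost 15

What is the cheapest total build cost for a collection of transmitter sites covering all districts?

15

T1, T3 cover every district at build cost 2 + 13 = 15.
Any cover uses at least 2 transmitter sites; among all covering selections none totals below 15.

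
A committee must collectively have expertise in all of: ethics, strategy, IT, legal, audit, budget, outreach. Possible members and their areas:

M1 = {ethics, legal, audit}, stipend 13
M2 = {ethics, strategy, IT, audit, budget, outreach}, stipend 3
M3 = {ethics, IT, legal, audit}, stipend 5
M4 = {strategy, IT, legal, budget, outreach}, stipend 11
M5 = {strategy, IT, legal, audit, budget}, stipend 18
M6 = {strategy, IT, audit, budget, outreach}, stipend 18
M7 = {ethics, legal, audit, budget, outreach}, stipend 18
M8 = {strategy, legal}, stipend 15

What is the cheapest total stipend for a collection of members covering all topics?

M2, M3 cover every topic at stipend 3 + 5 = 8.
Any cover uses at least 2 members; among all covering selections none totals below 8.

8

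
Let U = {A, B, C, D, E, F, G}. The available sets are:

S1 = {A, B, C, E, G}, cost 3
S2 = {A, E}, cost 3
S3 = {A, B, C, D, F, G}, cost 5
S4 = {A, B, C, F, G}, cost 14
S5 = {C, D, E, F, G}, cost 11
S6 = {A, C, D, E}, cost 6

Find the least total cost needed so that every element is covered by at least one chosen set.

S1, S3 cover every element at cost 3 + 5 = 8.
Any cover uses at least 2 sets; among all covering selections none totals below 8.

8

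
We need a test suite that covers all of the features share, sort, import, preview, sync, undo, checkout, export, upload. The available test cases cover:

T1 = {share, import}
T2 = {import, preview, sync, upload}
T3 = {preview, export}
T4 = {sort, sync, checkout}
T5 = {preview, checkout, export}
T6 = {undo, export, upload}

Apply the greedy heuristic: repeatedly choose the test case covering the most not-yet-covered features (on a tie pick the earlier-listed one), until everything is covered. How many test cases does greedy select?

Pick 1: T2 covers 4 new features (import, preview, sync, upload).
Pick 2: T4 covers 2 new features (sort, checkout).
Pick 3: T6 covers 2 new features (undo, export).
Pick 4: T1 covers 1 new features (share).
Greedy uses 4 test cases.

4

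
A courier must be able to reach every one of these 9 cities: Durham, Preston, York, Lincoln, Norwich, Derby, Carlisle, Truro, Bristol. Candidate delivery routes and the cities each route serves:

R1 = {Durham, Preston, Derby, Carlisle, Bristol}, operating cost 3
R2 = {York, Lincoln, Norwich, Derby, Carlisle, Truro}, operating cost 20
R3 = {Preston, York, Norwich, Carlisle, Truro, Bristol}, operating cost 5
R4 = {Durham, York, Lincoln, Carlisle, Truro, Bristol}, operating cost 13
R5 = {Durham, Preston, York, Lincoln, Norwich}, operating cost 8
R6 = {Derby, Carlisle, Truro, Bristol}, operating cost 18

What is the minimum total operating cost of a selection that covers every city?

R1, R3, R5 cover every city at operating cost 3 + 5 + 8 = 16.
Any cover uses at least 2 routes; among all covering selections none totals below 16.

16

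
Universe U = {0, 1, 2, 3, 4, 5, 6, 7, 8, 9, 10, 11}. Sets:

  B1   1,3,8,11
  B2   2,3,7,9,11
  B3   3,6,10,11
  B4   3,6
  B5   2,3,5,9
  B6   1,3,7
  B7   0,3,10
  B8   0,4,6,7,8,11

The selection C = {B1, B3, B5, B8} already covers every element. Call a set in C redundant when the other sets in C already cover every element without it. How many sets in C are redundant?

Drop B1: 1 uncovered — not redundant.
Drop B3: 10 uncovered — not redundant.
Drop B5: 2, 5, 9 uncovered — not redundant.
Drop B8: 0, 4, 7 uncovered — not redundant.
None of the sets in C is redundant.

0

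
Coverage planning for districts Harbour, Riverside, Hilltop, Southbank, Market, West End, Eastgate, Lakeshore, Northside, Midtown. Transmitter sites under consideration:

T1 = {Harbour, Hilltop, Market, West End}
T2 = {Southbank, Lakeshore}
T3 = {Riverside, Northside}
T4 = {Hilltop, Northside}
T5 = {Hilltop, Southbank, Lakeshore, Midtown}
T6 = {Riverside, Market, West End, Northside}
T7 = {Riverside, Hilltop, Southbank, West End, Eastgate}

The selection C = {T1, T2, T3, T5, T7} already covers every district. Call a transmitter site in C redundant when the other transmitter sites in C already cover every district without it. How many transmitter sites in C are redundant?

1

Drop T1: Harbour, Market uncovered — not redundant.
Drop T2: the rest still cover every district — redundant.
Drop T3: Northside uncovered — not redundant.
Drop T5: Midtown uncovered — not redundant.
Drop T7: Eastgate uncovered — not redundant.
1 redundant: T2.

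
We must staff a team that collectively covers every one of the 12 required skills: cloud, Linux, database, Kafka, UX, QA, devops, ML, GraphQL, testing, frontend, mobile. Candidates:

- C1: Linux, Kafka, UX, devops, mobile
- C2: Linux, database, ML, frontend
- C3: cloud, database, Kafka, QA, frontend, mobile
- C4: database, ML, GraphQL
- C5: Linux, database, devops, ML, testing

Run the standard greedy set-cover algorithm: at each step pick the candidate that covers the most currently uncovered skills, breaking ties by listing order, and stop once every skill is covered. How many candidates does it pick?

4

Pick 1: C3 covers 6 new skills (cloud, database, Kafka, QA, frontend, mobile).
Pick 2: C5 covers 4 new skills (Linux, devops, ML, testing).
Pick 3: C1 covers 1 new skills (UX).
Pick 4: C4 covers 1 new skills (GraphQL).
Greedy uses 4 candidates.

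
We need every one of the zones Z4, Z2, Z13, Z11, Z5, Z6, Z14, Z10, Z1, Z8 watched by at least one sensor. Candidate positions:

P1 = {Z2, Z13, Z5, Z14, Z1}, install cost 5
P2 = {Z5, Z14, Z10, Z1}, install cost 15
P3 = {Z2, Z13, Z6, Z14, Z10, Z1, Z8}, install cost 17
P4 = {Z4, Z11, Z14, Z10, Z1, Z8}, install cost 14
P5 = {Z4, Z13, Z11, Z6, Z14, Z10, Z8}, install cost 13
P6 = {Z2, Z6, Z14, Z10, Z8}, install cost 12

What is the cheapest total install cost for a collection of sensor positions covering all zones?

P1, P5 cover every zone at install cost 5 + 13 = 18.
Any cover uses at least 2 sensor positions; among all covering selections none totals below 18.

18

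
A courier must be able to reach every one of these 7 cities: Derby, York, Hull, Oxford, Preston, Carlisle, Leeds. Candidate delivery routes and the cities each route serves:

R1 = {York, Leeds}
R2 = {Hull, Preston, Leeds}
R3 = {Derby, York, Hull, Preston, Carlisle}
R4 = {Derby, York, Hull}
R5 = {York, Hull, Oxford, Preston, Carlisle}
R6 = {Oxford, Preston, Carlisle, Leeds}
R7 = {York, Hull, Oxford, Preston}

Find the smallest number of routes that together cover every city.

2

R3, R6 together cover {Derby, York, Hull, Oxford, Preston, Carlisle, Leeds} — every city.
No single route contains all 7 cities, so 2 is optimal.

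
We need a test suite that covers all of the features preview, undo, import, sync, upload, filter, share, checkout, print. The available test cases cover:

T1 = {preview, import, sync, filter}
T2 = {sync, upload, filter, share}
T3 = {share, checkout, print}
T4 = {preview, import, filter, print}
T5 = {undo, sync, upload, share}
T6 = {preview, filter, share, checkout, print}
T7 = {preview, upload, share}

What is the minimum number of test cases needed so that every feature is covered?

T1, T3, T5 together cover {preview, undo, import, sync, upload, filter, share, checkout, print} — every feature.
No 2 of the 7 test cases cover everything (all 21 pairs fall short), so 3 is minimum.

3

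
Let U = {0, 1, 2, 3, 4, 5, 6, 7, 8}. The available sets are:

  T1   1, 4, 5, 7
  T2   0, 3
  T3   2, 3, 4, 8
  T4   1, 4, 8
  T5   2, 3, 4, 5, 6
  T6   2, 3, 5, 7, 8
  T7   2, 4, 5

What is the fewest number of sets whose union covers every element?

4

T1, T2, T3, T5 together cover {0, 1, 2, 3, 4, 5, 6, 7, 8} — every element.
No 3 of the 7 sets cover everything (all 35 triples fall short), so 4 is minimum.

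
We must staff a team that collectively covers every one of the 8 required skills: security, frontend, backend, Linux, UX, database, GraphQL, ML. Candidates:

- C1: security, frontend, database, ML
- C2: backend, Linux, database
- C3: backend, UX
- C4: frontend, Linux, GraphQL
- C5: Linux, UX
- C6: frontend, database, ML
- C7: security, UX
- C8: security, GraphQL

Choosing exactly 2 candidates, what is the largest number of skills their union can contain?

Choosing C1, C2 covers {security, frontend, backend, Linux, database, ML} — 6 skills.
No choice of 2 candidates does better; here UX, GraphQL are left uncovered.

6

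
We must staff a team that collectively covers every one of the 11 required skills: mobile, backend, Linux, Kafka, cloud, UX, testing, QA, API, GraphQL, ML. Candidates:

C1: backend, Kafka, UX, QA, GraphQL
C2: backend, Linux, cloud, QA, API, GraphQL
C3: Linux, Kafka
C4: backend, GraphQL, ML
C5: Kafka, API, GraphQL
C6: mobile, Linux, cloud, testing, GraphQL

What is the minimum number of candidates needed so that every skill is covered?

4

C1, C2, C4, C6 together cover {mobile, backend, Linux, Kafka, cloud, UX, testing, QA, API, GraphQL, ML} — every skill.
No 3 of the 6 candidates cover everything (all 20 triples fall short), so 4 is minimum.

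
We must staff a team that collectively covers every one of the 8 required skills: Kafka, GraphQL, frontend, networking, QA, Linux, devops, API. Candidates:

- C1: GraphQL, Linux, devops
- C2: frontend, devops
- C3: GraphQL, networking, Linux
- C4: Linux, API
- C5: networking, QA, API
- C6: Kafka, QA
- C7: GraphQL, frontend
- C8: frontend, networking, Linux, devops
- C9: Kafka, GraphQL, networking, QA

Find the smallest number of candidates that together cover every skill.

C2, C4, C9 together cover {Kafka, GraphQL, frontend, networking, QA, Linux, devops, API} — every skill.
No 2 of the 9 candidates cover everything (all 36 pairs fall short), so 3 is minimum.

3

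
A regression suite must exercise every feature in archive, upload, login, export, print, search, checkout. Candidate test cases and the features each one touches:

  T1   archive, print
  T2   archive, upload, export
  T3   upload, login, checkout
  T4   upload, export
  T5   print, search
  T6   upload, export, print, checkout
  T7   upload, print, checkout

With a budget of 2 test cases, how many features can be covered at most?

5

Choosing T1, T3 covers {archive, upload, login, print, checkout} — 5 features.
No choice of 2 test cases does better; here export, search are left uncovered.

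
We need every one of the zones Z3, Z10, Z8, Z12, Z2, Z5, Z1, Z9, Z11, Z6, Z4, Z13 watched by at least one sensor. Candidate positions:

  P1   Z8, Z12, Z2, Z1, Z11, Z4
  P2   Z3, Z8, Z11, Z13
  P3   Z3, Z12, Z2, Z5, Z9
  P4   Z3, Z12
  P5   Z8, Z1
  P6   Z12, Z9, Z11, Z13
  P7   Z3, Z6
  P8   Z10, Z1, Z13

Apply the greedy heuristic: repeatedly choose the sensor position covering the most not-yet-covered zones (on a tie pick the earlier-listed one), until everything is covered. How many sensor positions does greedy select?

Pick 1: P1 covers 6 new zones (Z8, Z12, Z2, Z1, Z11, Z4).
Pick 2: P3 covers 3 new zones (Z3, Z5, Z9).
Pick 3: P8 covers 2 new zones (Z10, Z13).
Pick 4: P7 covers 1 new zones (Z6).
Greedy uses 4 sensor positions.

4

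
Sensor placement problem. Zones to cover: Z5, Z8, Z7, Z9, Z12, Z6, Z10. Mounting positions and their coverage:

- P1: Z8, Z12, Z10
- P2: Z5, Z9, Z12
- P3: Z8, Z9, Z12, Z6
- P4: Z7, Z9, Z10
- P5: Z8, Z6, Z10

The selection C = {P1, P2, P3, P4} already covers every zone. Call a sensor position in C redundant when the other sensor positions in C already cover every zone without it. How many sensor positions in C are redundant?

1

Drop P1: the rest still cover every zone — redundant.
Drop P2: Z5 uncovered — not redundant.
Drop P3: Z6 uncovered — not redundant.
Drop P4: Z7 uncovered — not redundant.
1 redundant: P1.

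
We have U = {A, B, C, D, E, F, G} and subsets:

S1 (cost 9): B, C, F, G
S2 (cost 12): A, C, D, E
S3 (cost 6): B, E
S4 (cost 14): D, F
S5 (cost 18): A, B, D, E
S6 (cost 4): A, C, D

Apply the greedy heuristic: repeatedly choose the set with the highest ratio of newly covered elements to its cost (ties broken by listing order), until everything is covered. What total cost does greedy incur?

19

Pick 1: S6 adds 3 new (A, C, D) at cost 4 (ratio 3/4).
Pick 2: S1 adds 3 new (B, F, G) at cost 9 (ratio 3/9).
Pick 3: S3 adds 1 new (E) at cost 6 (ratio 1/6).
Greedy total cost: 4 + 9 + 6 = 19.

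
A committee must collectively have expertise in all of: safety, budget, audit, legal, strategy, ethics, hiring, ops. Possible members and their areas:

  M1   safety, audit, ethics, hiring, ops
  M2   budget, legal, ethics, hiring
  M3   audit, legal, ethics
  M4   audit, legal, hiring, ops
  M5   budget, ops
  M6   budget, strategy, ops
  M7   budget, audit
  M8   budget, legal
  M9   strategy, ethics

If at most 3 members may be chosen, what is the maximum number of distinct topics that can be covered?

Choosing M1, M2, M6 covers {safety, budget, audit, legal, strategy, ethics, hiring, ops} — 8 topics.
That is all 8 topics.

8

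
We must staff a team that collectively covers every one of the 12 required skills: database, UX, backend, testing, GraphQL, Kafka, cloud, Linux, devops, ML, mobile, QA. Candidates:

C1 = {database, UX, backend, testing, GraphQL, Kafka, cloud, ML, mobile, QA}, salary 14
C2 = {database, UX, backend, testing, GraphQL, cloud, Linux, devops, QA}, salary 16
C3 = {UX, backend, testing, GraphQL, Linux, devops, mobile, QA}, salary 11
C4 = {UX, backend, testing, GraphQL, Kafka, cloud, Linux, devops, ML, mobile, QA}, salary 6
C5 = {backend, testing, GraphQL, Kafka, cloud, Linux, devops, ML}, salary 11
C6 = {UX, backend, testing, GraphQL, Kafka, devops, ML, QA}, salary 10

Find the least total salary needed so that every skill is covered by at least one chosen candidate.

20

C1, C4 cover every skill at salary 14 + 6 = 20.
Any cover uses at least 2 candidates; among all covering selections none totals below 20.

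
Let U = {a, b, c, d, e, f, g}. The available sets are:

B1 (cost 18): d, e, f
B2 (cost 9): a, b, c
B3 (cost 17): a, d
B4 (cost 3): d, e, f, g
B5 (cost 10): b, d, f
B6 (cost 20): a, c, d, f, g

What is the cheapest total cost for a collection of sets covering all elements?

B2, B4 cover every element at cost 9 + 3 = 12.
Any cover uses at least 2 sets; among all covering selections none totals below 12.

12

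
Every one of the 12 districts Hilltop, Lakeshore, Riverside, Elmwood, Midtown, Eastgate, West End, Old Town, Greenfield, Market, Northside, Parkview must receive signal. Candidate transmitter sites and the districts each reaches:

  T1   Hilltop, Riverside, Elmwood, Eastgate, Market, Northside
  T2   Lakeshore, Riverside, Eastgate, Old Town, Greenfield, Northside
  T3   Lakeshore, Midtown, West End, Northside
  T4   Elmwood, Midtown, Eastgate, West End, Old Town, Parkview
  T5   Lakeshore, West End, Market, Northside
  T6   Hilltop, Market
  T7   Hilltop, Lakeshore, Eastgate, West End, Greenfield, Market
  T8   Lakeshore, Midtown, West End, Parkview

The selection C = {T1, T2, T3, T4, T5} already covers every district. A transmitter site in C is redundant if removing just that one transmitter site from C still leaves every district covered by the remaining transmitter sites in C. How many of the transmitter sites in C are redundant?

Drop T1: Hilltop uncovered — not redundant.
Drop T2: Greenfield uncovered — not redundant.
Drop T3: the rest still cover every district — redundant.
Drop T4: Parkview uncovered — not redundant.
Drop T5: the rest still cover every district — redundant.
2 redundant: T3, T5.

2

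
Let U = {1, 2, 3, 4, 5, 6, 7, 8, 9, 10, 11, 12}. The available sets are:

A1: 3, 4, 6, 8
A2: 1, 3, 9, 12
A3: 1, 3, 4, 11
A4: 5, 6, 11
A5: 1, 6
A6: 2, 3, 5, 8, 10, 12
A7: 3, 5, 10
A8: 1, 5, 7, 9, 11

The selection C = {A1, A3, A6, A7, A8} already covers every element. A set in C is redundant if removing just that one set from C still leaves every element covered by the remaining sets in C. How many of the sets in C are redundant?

2

Drop A1: 6 uncovered — not redundant.
Drop A3: the rest still cover every element — redundant.
Drop A6: 2, 12 uncovered — not redundant.
Drop A7: the rest still cover every element — redundant.
Drop A8: 7, 9 uncovered — not redundant.
2 redundant: A3, A7.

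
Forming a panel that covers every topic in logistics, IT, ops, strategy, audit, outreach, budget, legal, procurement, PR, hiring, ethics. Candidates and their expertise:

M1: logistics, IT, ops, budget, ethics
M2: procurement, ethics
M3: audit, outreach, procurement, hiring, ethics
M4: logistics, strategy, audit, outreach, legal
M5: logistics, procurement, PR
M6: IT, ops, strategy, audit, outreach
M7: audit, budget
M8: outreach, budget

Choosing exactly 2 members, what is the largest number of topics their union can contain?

9

Choosing M1, M3 covers {logistics, IT, ops, audit, outreach, budget, procurement, hiring, ethics} — 9 topics.
No choice of 2 members does better; here strategy, legal, PR are left uncovered.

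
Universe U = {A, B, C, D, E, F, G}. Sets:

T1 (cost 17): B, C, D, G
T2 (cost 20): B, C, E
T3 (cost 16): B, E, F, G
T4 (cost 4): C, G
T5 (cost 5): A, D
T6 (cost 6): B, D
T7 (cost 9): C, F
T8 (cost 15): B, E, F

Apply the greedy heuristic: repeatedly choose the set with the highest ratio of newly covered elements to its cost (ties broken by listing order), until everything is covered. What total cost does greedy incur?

Pick 1: T4 adds 2 new (C, G) at cost 4 (ratio 2/4).
Pick 2: T5 adds 2 new (A, D) at cost 5 (ratio 2/5).
Pick 3: T8 adds 3 new (B, E, F) at cost 15 (ratio 3/15).
Greedy total cost: 4 + 5 + 15 = 24.

24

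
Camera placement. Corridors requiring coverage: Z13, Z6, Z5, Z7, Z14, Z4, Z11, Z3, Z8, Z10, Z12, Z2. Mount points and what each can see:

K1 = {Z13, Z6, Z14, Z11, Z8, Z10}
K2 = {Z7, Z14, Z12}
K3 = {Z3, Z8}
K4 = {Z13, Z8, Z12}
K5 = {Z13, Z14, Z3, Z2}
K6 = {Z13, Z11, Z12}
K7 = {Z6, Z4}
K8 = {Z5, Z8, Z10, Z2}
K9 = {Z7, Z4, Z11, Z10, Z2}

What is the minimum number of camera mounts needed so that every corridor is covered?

5

K1, K2, K3, K7, K8 together cover {Z13, Z6, Z5, Z7, Z14, Z4, Z11, Z3, Z8, Z10, Z12, Z2} — every corridor.
No 4 of the 9 camera mounts cover everything (all 126 size-4 selections fall short), so 5 is minimum.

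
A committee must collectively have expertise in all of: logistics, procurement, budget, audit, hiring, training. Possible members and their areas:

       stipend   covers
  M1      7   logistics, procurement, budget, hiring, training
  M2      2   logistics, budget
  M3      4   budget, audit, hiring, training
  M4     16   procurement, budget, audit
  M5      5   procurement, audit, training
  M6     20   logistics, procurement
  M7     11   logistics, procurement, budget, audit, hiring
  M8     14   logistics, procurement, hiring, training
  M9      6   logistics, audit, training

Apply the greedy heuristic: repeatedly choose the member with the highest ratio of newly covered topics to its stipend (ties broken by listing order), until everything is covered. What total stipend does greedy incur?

Pick 1: M2 adds 2 new (logistics, budget) at stipend 2 (ratio 2/2).
Pick 2: M3 adds 3 new (audit, hiring, training) at stipend 4 (ratio 3/4).
Pick 3: M5 adds 1 new (procurement) at stipend 5 (ratio 1/5).
Greedy total stipend: 2 + 4 + 5 = 11.

11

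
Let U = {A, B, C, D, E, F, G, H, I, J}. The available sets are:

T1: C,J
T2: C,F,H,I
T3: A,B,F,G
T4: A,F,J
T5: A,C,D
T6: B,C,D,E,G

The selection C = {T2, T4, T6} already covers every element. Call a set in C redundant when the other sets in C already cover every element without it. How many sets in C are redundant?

0

Drop T2: H, I uncovered — not redundant.
Drop T4: A, J uncovered — not redundant.
Drop T6: B, D, E, G uncovered — not redundant.
None of the sets in C is redundant.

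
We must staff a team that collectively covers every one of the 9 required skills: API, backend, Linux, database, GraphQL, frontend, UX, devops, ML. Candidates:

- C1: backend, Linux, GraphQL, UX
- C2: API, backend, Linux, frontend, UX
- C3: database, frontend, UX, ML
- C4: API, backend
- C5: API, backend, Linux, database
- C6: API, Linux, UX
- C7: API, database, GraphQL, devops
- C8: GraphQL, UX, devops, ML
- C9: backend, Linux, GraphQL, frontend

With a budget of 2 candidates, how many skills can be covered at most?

Choosing C2, C7 covers {API, backend, Linux, database, GraphQL, frontend, UX, devops} — 8 skills.
No choice of 2 candidates does better; here ML is left uncovered.

8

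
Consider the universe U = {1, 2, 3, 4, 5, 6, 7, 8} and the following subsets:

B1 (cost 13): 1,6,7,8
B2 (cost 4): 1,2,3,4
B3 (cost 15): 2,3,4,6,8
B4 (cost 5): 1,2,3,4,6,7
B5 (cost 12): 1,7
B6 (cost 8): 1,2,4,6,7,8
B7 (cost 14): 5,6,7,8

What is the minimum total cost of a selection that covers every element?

18

B2, B7 cover every element at cost 4 + 14 = 18.
Any cover uses at least 2 sets; among all covering selections none totals below 18.
Greedy by coverage-per-cost would pick B4, B7 for 19 — worse than the optimum 18.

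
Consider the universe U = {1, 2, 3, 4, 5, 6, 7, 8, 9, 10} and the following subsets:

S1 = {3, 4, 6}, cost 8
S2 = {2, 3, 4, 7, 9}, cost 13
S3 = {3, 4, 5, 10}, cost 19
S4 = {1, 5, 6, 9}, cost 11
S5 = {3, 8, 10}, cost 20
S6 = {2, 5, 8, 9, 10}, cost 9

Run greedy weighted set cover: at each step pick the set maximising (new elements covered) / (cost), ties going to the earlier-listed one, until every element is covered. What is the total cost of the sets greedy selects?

Pick 1: S6 adds 5 new (2, 5, 8, 9, 10) at cost 9 (ratio 5/9).
Pick 2: S1 adds 3 new (3, 4, 6) at cost 8 (ratio 3/8).
Pick 3: S4 adds 1 new (1) at cost 11 (ratio 1/11).
Pick 4: S2 adds 1 new (7) at cost 13 (ratio 1/13).
Greedy total cost: 9 + 8 + 11 + 13 = 41. (The true optimum is 33, so greedy overshoots here.)

41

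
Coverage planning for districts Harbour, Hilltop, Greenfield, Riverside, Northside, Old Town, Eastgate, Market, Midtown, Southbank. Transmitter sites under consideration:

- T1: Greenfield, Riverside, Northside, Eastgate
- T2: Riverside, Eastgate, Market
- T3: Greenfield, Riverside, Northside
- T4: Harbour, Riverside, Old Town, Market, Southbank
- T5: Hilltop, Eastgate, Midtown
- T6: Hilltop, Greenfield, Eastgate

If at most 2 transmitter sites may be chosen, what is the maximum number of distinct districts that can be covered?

8

Choosing T1, T4 covers {Harbour, Greenfield, Riverside, Northside, Old Town, Eastgate, Market, Southbank} — 8 districts.
No choice of 2 transmitter sites does better; here Hilltop, Midtown are left uncovered.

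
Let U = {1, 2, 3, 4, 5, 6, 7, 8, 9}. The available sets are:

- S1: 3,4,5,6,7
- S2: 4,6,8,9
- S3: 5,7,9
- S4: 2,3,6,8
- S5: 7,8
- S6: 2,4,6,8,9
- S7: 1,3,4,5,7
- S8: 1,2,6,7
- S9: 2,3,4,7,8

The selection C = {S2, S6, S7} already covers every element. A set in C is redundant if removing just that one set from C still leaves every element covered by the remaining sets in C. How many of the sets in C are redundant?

Drop S2: the rest still cover every element — redundant.
Drop S6: 2 uncovered — not redundant.
Drop S7: 1, 3, 5, 7 uncovered — not redundant.
1 redundant: S2.

1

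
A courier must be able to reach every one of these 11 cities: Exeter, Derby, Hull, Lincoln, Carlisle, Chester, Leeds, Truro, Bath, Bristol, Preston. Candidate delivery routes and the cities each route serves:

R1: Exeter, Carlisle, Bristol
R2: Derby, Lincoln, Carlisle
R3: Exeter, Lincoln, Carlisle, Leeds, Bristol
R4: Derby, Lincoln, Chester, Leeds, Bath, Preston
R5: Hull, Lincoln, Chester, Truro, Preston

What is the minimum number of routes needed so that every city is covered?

R1, R4, R5 together cover {Exeter, Derby, Hull, Lincoln, Carlisle, Chester, Leeds, Truro, Bath, Bristol, Preston} — every city.
No 2 of the 5 routes cover everything (all 10 pairs fall short), so 3 is minimum.

3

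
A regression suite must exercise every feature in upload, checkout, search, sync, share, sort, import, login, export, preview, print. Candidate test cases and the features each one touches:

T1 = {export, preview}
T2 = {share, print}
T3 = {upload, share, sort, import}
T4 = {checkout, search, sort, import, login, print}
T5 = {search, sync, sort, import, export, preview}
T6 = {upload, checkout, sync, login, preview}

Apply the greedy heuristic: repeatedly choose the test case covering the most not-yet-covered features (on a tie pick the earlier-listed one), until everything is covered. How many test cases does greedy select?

3

Pick 1: T4 covers 6 new features (checkout, search, sort, import, login, print).
Pick 2: T5 covers 3 new features (sync, export, preview).
Pick 3: T3 covers 2 new features (upload, share).
Greedy uses 3 test cases.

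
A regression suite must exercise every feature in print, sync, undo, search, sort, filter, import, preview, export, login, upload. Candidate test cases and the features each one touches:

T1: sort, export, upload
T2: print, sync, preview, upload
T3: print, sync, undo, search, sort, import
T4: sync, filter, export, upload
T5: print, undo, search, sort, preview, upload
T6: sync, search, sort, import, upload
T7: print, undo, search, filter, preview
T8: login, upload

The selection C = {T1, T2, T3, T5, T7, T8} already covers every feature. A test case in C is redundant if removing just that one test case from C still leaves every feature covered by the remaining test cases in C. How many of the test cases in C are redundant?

2

Drop T1: export uncovered — not redundant.
Drop T2: the rest still cover every feature — redundant.
Drop T3: import uncovered — not redundant.
Drop T5: the rest still cover every feature — redundant.
Drop T7: filter uncovered — not redundant.
Drop T8: login uncovered — not redundant.
2 redundant: T2, T5.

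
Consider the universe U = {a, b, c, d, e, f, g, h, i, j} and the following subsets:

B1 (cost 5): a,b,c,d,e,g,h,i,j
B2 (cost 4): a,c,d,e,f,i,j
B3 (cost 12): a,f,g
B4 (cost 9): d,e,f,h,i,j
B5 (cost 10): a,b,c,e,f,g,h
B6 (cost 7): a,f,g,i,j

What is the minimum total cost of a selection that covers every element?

9

B1, B2 cover every element at cost 5 + 4 = 9.
Any cover uses at least 2 sets; among all covering selections none totals below 9.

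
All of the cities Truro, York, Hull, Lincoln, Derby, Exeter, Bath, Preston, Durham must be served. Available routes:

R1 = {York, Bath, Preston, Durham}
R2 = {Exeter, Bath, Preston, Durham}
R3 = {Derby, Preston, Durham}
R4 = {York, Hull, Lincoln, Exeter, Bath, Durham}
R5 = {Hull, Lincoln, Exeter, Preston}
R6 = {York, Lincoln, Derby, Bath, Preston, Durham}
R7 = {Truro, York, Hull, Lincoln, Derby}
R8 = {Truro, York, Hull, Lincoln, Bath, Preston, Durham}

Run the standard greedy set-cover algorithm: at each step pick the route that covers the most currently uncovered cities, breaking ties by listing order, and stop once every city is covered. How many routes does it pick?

Pick 1: R8 covers 7 new cities (Truro, York, Hull, Lincoln, Bath, Preston, Durham).
Pick 2: R2 covers 1 new cities (Exeter).
Pick 3: R3 covers 1 new cities (Derby).
Greedy uses 3 routes. (The true minimum is 2.)

3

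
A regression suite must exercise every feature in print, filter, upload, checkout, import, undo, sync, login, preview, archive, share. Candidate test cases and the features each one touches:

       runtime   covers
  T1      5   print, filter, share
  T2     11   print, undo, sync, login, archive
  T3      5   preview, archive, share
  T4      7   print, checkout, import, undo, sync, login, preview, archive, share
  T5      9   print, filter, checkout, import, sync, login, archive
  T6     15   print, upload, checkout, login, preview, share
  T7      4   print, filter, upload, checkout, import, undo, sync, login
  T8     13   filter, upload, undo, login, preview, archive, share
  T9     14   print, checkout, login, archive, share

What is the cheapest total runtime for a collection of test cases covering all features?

9

T3, T7 cover every feature at runtime 5 + 4 = 9.
Any cover uses at least 2 test cases; among all covering selections none totals below 9.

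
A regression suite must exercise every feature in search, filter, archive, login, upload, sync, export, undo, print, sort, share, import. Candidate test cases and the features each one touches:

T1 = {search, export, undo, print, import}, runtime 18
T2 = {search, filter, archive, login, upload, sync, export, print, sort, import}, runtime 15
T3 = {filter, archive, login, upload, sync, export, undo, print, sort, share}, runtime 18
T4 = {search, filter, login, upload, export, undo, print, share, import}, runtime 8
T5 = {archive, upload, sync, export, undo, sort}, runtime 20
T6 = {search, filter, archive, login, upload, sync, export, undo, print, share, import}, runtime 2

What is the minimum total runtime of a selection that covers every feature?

17

T2, T6 cover every feature at runtime 15 + 2 = 17.
Any cover uses at least 2 test cases; among all covering selections none totals below 17.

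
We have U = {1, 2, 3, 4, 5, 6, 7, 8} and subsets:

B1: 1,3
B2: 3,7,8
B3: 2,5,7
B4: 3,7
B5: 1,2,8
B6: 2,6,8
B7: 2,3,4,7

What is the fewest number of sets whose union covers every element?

B1, B3, B6, B7 together cover {1, 2, 3, 4, 5, 6, 7, 8} — every element.
No 3 of the 7 sets cover everything (all 35 triples fall short), so 4 is minimum.

4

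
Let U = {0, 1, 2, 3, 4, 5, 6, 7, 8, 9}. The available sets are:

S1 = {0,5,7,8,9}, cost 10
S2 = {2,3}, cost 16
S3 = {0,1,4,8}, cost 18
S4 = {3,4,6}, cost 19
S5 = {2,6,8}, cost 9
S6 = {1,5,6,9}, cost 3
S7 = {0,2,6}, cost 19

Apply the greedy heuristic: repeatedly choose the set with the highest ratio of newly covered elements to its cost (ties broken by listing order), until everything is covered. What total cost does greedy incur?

Pick 1: S6 adds 4 new (1, 5, 6, 9) at cost 3 (ratio 4/3).
Pick 2: S1 adds 3 new (0, 7, 8) at cost 10 (ratio 3/10).
Pick 3: S2 adds 2 new (2, 3) at cost 16 (ratio 2/16).
Pick 4: S3 adds 1 new (4) at cost 18 (ratio 1/18).
Greedy total cost: 3 + 10 + 16 + 18 = 47. (The true optimum is 41, so greedy overshoots here.)

47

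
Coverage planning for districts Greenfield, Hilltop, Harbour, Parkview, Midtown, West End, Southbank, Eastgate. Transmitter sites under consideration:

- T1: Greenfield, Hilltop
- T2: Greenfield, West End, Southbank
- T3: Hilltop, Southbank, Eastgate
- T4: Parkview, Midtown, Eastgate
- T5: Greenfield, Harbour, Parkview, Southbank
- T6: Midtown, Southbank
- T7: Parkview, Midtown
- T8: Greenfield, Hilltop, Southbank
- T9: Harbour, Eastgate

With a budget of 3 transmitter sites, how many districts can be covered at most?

Choosing T1, T2, T4 covers {Greenfield, Hilltop, Parkview, Midtown, West End, Southbank, Eastgate} — 7 districts.
No choice of 3 transmitter sites does better; here Harbour is left uncovered.

7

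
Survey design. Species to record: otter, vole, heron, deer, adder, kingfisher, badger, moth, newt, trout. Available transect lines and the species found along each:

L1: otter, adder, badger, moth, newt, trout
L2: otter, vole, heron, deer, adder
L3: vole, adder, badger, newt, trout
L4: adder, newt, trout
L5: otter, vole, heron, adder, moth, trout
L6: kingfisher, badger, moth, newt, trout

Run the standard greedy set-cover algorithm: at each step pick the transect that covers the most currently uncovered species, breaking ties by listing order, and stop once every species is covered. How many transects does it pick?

3

Pick 1: L1 covers 6 new species (otter, adder, badger, moth, newt, trout).
Pick 2: L2 covers 3 new species (vole, heron, deer).
Pick 3: L6 covers 1 new species (kingfisher).
Greedy uses 3 transects. (The true minimum is 2.)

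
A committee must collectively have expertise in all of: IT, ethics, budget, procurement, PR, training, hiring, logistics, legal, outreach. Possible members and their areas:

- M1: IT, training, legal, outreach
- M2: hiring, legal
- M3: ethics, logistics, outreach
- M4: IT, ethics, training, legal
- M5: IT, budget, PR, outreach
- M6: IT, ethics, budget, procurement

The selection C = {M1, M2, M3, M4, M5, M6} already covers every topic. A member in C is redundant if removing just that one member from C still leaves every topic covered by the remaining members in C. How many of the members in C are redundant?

Drop M1: the rest still cover every topic — redundant.
Drop M2: hiring uncovered — not redundant.
Drop M3: logistics uncovered — not redundant.
Drop M4: the rest still cover every topic — redundant.
Drop M5: PR uncovered — not redundant.
Drop M6: procurement uncovered — not redundant.
2 redundant: M1, M4.

2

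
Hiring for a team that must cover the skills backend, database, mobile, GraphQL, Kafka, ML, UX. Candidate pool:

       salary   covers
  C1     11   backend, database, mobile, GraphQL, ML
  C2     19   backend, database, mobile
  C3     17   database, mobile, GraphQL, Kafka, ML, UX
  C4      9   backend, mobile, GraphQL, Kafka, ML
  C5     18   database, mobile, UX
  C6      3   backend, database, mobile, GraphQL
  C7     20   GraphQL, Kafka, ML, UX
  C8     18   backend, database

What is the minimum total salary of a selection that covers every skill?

20

C3, C6 cover every skill at salary 17 + 3 = 20.
Any cover uses at least 2 candidates; among all covering selections none totals below 20.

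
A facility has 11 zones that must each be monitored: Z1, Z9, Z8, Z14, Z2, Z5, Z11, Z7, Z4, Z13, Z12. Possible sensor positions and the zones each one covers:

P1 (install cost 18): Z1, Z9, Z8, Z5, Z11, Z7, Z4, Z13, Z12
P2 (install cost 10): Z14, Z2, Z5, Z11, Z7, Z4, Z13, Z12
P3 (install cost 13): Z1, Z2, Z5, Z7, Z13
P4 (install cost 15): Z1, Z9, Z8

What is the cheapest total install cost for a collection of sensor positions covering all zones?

25

P2, P4 cover every zone at install cost 10 + 15 = 25.
Any cover uses at least 2 sensor positions; among all covering selections none totals below 25.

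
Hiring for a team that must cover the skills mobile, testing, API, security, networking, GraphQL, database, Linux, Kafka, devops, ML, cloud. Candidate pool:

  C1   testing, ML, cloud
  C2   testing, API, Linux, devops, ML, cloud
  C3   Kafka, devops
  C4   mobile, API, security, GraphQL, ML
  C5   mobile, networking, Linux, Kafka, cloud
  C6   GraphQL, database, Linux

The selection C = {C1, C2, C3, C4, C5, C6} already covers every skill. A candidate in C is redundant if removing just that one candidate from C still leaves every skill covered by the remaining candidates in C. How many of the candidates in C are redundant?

3

Drop C1: the rest still cover every skill — redundant.
Drop C2: the rest still cover every skill — redundant.
Drop C3: the rest still cover every skill — redundant.
Drop C4: security uncovered — not redundant.
Drop C5: networking uncovered — not redundant.
Drop C6: database uncovered — not redundant.
3 redundant: C1, C2, C3.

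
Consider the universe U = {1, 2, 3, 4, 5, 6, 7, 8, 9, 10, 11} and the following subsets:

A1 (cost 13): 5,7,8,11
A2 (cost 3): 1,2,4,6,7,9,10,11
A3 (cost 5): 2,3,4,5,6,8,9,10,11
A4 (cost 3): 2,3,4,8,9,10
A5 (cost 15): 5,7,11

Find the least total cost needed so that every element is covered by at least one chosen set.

A2, A3 cover every element at cost 3 + 5 = 8.
Any cover uses at least 2 sets; among all covering selections none totals below 8.
Greedy by coverage-per-cost would pick A2, A4, A3 for 11 — worse than the optimum 8.

8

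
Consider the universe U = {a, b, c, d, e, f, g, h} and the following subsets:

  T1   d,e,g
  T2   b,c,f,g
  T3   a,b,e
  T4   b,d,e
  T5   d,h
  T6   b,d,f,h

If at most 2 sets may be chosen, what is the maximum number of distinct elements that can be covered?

6

Choosing T1, T2 covers {b, c, d, e, f, g} — 6 elements.
No choice of 2 sets does better; here a, h are left uncovered.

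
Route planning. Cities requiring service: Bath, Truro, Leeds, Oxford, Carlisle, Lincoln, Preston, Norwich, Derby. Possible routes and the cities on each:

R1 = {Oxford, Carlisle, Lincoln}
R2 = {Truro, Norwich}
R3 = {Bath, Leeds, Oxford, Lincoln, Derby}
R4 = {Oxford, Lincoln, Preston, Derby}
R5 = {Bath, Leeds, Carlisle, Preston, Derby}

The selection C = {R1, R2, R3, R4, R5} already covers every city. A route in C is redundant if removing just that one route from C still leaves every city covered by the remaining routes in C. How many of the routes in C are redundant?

4

Drop R1: the rest still cover every city — redundant.
Drop R2: Truro, Norwich uncovered — not redundant.
Drop R3: the rest still cover every city — redundant.
Drop R4: the rest still cover every city — redundant.
Drop R5: the rest still cover every city — redundant.
4 redundant: R1, R3, R4, R5.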